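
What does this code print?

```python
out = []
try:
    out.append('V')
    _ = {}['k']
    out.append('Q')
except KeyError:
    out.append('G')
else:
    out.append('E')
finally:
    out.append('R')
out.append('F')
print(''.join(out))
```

Execution trace: 'V' (try body) → 'G' (except KeyError) → 'R' (finally) → 'F' (after the try/except). Output: VGRF

Answer: VGRF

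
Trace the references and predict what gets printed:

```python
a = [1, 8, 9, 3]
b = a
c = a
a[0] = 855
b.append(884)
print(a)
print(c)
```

Key concept: multiple aliases.
Step by step:
`a = [1, 8, 9, 3]` → a = [1, 8, 9, 3]
`b = a` → b = [1, 8, 9, 3] (same object as a)
`c = a` → c = [1, 8, 9, 3] (same object as a, b)
`a[0] = 855` → a = [855, 8, 9, 3] (same object as b, c); b = [855, 8, 9, 3] (same object as a, c); c = [855, 8, 9, 3] (same object as a, b)
`b.append(884)` → a = [855, 8, 9, 3, 884] (same object as b, c); b = [855, 8, 9, 3, 884] (same object as a, c); c = [855, 8, 9, 3, 884] (same object as a, b)
`print(a)` → prints [855, 8, 9, 3, 884]
`print(c)` → prints [855, 8, 9, 3, 884]

Answer:
[855, 8, 9, 3, 884]
[855, 8, 9, 3, 884]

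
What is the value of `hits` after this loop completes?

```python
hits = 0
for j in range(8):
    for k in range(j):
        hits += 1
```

Triangle number: 0+1+2+...+7
`hits` takes the values: 0 → 1 → 2 → 3 → 4 → 5 → 6 → 7 → 8 → 9 → 10 → 11 → 12 → 13 → 14 → 15 → 16 → 17 → 18 → 19 → 20 → 21 → 22 → 23 → 24 → 25 → 26 → 27 → 28

Answer: 28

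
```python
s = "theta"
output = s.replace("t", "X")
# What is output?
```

Trace:
`s = "theta"` → s = 'theta'
`output = s.replace("t", "X")` → output = 'XheXa'
So output = 'XheXa'

Answer: 'XheXa'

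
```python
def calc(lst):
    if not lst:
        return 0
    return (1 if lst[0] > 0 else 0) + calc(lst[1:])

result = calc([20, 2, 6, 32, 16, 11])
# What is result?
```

Count of positive elements in [20, 2, 6, 32, 16, 11] = 6

Answer: 6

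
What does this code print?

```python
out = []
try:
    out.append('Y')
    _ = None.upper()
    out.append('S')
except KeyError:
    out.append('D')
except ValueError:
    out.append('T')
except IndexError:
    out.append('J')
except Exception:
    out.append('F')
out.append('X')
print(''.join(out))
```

Execution trace: 'Y' (try body) → 'F' (except Exception) → 'X' (after the try/except). Output: YFX

Answer: YFX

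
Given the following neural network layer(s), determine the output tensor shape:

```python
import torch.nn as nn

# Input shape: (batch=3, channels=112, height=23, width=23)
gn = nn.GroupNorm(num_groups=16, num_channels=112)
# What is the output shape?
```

Input: (3, 112, 23, 23) -> Output: (3, 112, 23, 23)

Answer: (3, 112, 23, 23)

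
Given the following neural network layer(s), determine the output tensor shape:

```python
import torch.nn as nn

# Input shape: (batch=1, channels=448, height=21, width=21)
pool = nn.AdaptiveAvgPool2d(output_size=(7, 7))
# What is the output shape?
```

Input: (1, 448, 21, 21) -> Output: (1, 448, 7, 7)

Answer: (1, 448, 7, 7)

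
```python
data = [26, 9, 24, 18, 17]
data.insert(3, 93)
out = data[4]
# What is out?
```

Trace:
`data = [26, 9, 24, 18, 17]` → data = [26, 9, 24, 18, 17]
`data.insert(3, 93)` → data = [26, 9, 24, 93, 18, 17]
`out = data[4]` → out = 18
So out = 18

Answer: 18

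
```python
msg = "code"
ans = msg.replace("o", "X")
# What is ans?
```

Trace:
`msg = "code"` → msg = 'code'
`ans = msg.replace("o", "X")` → ans = 'cXde'
So ans = 'cXde'

Answer: 'cXde'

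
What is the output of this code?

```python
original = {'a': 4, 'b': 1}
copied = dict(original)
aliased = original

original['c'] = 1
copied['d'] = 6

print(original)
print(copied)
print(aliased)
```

Key concept: dict() creates copy, assignment creates alias.
Step by step:
`original = {'a': 4, 'b': 1}` → original = {'a': 4, 'b': 1}
`copied = dict(original)` → copied = {'a': 4, 'b': 1}
`aliased = original` → aliased = {'a': 4, 'b': 1} (same object as original)
`original['c'] = 1` → original = {'a': 4, 'b': 1, 'c': 1} (same object as aliased); aliased = {'a': 4, 'b': 1, 'c': 1} (same object as original)
`copied['d'] = 6` → copied = {'a': 4, 'b': 1, 'd': 6}
`print(original)` → prints {'a': 4, 'b': 1, 'c': 1}
`print(copied)` → prints {'a': 4, 'b': 1, 'd': 6}
`print(aliased)` → prints {'a': 4, 'b': 1, 'c': 1}

Answer:
{'a': 4, 'b': 1, 'c': 1}
{'a': 4, 'b': 1, 'd': 6}
{'a': 4, 'b': 1, 'c': 1}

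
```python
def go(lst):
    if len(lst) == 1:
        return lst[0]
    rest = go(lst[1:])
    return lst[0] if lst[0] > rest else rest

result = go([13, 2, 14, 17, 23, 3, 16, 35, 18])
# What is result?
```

Recursive max over [13, 2, 14, 17, 23, 3, 16, 35, 18] = 35

Answer: 35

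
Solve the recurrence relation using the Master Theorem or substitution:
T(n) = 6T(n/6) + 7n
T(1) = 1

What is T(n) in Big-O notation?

By Master Theorem: a=6, b=6, f(n)=7n. Since log_6(6) = 1 and f(n) = Θ(n^1), Case 2 applies. T(n) = O(n log n).

Answer: O(n log n)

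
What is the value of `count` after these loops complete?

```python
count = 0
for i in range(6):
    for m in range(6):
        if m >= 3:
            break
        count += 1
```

Inner breaks at 3, outer runs 6 times
`count` takes the values: 0 → 1 → 2 → 3 → 4 → 5 → 6 → 7 → 8 → 9 → 10 → 11 → 12 → 13 → 14 → 15 → 16 → 17 → 18

Answer: 18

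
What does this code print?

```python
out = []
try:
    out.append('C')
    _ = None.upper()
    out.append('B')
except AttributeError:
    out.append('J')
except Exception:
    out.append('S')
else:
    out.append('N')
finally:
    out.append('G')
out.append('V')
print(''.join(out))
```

Execution trace: 'C' (try body) → 'J' (except AttributeError) → 'G' (finally) → 'V' (after the try/except). Output: CJGV

Answer: CJGV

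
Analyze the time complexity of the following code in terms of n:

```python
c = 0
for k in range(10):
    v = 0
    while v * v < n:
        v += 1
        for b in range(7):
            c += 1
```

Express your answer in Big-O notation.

Each loop level contributes: 1 × √n × 1. Multiplying the contributions gives O(√n).

Answer: O(√n)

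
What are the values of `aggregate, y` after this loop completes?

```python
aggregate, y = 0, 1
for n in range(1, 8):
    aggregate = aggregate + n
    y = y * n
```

Sum and factorial of 1 to 7
`aggregate, y` takes the values: (0, 1) → (1, 1) → (3, 1) → (3, 2) → (6, 2) → (6, 6) → (10, 6) → (10, 24) → (15, 24) → (15, 120) → (21, 120) → (21, 720) → (28, 720) → (28, 5040)

Answer: 28, 5040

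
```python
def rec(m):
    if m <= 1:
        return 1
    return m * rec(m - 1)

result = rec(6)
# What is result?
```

rec(6) = 6 * 5 * 4 * 3 * 2 * 1 = 720

Answer: 720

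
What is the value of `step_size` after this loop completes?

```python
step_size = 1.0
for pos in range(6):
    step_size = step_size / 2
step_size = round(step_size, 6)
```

Halving LR 6 times: 1 / 2^6
`step_size` takes the values: 1.0 → 0.5 → 0.25 → 0.125 → 0.0625 → 0.03125 → 0.015625

Answer: 0.015625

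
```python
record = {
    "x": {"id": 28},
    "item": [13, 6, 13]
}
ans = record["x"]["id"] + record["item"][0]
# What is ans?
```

Trace:
`record = { ...` → record = {'x': {'id': 28}, 'item': [13, 6, 13]}
`ans = record["x"]["id"] + record["item"][0]` → ans = 41
So ans = 41

Answer: 41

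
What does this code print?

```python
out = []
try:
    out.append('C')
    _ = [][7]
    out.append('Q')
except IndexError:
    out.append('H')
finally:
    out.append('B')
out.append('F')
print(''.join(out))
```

Execution trace: 'C' (try body) → 'H' (except IndexError) → 'B' (finally) → 'F' (after the try/except). Output: CHBF

Answer: CHBF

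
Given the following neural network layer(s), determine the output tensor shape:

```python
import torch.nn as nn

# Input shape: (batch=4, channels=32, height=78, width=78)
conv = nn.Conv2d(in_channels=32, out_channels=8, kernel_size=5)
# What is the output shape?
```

Input: (4, 32, 78, 78) -> Output: (4, 8, 74, 74)

Answer: (4, 8, 74, 74)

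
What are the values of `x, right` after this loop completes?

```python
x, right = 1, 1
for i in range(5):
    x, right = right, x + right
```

Fibonacci: after 5 iterations
`x, right` takes the values: (1, 1) → (1, 2) → (2, 3) → (3, 5) → (5, 8) → (8, 13)

Answer: 8, 13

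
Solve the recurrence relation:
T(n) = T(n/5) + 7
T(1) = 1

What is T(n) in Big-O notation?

Each step divides n by 5 and adds 7. After log_5(n) steps we reach T(1)=1. So T(n) = 7·log_5(n) + 1 = O(log n).

Answer: O(log n)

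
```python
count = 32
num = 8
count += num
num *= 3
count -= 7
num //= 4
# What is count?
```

Trace:
`count = 32` → count = 32
`num = 8` → num = 8
`count += num` → count = 40
`num *= 3` → num = 24
`count -= 7` → count = 33
`num //= 4` → num = 6
So count = 33

Answer: 33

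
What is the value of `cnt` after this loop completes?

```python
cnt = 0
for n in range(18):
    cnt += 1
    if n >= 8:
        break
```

Loop breaks when n reaches 8, cnt is 9
`cnt` takes the values: 0 → 1 → 2 → 3 → 4 → 5 → 6 → 7 → 8 → 9

Answer: 9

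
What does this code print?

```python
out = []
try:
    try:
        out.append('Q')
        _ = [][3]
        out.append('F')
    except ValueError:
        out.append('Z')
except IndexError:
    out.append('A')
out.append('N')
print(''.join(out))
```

Execution trace: 'Q' (try body) → 'A' (outer except IndexError) → 'N' (after the try/except). Output: QAN

Answer: QAN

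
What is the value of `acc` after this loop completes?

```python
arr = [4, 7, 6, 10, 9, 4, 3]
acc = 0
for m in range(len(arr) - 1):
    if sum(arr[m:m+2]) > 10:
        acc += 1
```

Count windows with sum > 10
`acc` takes the values: 0 → 1 → 2 → 3 → 4 → 5

Answer: 5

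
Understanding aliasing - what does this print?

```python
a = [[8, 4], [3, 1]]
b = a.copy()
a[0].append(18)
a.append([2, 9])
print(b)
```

Key concept: shallow copy with nested lists.
Step by step:
`a = [[8, 4], [3, 1]]` → a = [[8, 4], [3, 1]]
`b = a.copy()` → b = [[8, 4], [3, 1]]
`a[0].append(18)` → a = [[8, 4, 18], [3, 1]]; b = [[8, 4, 18], [3, 1]]
`a.append([2, 9])` → a = [[8, 4, 18], [3, 1], [2, 9]]
`print(b)` → prints [[8, 4, 18], [3, 1]]

Answer: [[8, 4, 18], [3, 1]]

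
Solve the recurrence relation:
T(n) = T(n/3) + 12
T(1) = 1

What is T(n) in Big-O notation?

Each step divides n by 3 and adds 12. After log_3(n) steps we reach T(1)=1. So T(n) = 12·log_3(n) + 1 = O(log n).

Answer: O(log n)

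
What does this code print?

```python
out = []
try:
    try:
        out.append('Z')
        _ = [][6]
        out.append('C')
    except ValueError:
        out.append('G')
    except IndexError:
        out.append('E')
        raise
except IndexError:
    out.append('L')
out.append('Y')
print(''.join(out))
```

Execution trace: 'Z' (inner try body) → 'E' (inner except IndexError) → 'L' (outer except IndexError) → 'Y' (after the try/except). Output: ZELY

Answer: ZELY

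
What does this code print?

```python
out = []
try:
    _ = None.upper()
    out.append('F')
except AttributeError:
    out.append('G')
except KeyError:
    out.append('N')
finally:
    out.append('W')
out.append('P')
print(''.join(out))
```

Execution trace: 'G' (except AttributeError) → 'W' (finally) → 'P' (after the try/except). Output: GWP

Answer: GWP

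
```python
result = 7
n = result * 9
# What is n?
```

Trace:
`result = 7` → result = 7
`n = result * 9` → n = 63
So n = 63

Answer: 63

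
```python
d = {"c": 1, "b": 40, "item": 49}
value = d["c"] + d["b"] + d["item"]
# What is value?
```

Trace:
`d = {"c": 1, "b": 40, "item": 49}` → d = {'c': 1, 'b': 40, 'item': 49}
`value = d["c"] + d["b"] + d["item"]` → value = 90
So value = 90

Answer: 90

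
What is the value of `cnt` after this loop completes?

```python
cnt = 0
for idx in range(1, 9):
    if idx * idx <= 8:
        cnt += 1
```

Count numbers where idx² ≤ 8
`cnt` takes the values: 0 → 1 → 2

Answer: 2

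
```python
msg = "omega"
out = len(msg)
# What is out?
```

Trace:
`msg = "omega"` → msg = 'omega'
`out = len(msg)` → out = 5
So out = 5

Answer: 5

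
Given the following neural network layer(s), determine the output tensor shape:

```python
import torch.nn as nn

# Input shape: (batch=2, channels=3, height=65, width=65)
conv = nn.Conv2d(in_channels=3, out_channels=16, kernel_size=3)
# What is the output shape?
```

Input: (2, 3, 65, 65) -> Output: (2, 16, 63, 63)

Answer: (2, 16, 63, 63)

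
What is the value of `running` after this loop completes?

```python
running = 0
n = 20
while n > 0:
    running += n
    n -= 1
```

Sum 20 down to 1
`running` takes the values: 0 → 20 → 39 → 57 → 74 → 90 → 105 → 119 → 132 → 144 → 155 → 165 → 174 → 182 → 189 → 195 → 200 → 204 → 207 → 209 → 210

Answer: 210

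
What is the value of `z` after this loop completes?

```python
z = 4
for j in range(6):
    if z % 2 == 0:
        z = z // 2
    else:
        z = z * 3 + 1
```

Collatz-style transformation from 4
`z` takes the values: 4 → 2 → 1 → 4 → 2 → 1 → 4

Answer: 4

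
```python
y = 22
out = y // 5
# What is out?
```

Trace:
`y = 22` → y = 22
`out = y // 5` → out = 4
So out = 4

Answer: 4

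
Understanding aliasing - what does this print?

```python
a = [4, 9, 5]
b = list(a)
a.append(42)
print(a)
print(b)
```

Key concept: list() constructor creates copy.
Step by step:
`a = [4, 9, 5]` → a = [4, 9, 5]
`b = list(a)` → b = [4, 9, 5]
`a.append(42)` → a = [4, 9, 5, 42]
`print(a)` → prints [4, 9, 5, 42]
`print(b)` → prints [4, 9, 5]

Answer:
[4, 9, 5, 42]
[4, 9, 5]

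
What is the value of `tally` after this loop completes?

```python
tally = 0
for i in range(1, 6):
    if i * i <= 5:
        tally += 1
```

Count numbers where i² ≤ 5
`tally` takes the values: 0 → 1 → 2

Answer: 2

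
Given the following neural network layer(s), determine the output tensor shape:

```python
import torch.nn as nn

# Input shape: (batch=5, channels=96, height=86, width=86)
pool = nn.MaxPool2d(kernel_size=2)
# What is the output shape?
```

Input: (5, 96, 86, 86) -> Output: (5, 96, 43, 43)

Answer: (5, 96, 43, 43)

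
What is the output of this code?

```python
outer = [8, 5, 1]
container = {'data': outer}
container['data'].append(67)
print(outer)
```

Key concept: dict holds reference to list.
Step by step:
`outer = [8, 5, 1]` → outer = [8, 5, 1]
`container = {'data': outer}` → container = {'data': [8, 5, 1]}
`container['data'].append(67)` → outer = [8, 5, 1, 67]; container = {'data': [8, 5, 1, 67]}
`print(outer)` → prints [8, 5, 1, 67]

Answer: [8, 5, 1, 67]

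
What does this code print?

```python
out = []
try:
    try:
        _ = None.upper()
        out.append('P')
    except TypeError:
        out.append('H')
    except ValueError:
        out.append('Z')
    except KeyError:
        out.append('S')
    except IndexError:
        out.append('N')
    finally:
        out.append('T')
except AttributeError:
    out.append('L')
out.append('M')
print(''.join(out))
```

Execution trace: 'T' (finally) → 'L' (outer except AttributeError) → 'M' (after the try/except). Output: TLM

Answer: TLM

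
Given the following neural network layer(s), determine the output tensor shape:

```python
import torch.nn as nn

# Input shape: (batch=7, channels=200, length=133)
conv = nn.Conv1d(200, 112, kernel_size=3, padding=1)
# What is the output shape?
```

Input: (7, 200, 133) -> Output: (7, 112, 133)

Answer: (7, 112, 133)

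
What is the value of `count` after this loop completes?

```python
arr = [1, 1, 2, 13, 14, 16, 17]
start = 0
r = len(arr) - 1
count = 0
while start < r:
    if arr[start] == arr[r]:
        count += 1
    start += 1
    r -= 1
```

Count matching pairs from ends
`count` takes the values: 0

Answer: 0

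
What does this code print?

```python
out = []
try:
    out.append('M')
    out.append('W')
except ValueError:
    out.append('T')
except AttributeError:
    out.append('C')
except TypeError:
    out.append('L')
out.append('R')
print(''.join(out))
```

Execution trace: 'M' (try body) → 'W' (try body, no exception) → 'R' (after the try/except). Output: MWR

Answer: MWR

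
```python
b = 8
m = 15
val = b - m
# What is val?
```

Trace:
`b = 8` → b = 8
`m = 15` → m = 15
`val = b - m` → val = -7
So val = -7

Answer: -7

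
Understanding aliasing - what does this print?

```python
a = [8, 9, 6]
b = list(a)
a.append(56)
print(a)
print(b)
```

Key concept: list() constructor creates copy.
Step by step:
`a = [8, 9, 6]` → a = [8, 9, 6]
`b = list(a)` → b = [8, 9, 6]
`a.append(56)` → a = [8, 9, 6, 56]
`print(a)` → prints [8, 9, 6, 56]
`print(b)` → prints [8, 9, 6]

Answer:
[8, 9, 6, 56]
[8, 9, 6]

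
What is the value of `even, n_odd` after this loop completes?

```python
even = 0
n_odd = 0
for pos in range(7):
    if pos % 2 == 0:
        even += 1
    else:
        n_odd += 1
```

Count evens and odds in range(7)
`even, n_odd` takes the values: (0, 0) → (1, 0) → (1, 1) → (2, 1) → (2, 2) → (3, 2) → (3, 3) → (4, 3)

Answer: 4, 3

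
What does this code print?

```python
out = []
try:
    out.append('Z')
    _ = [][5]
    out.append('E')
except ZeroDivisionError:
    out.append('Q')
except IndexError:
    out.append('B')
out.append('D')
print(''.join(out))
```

Execution trace: 'Z' (try body) → 'B' (except IndexError) → 'D' (after the try/except). Output: ZBD

Answer: ZBD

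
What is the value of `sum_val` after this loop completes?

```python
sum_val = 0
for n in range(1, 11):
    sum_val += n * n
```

Sum of squares 1² to 10² = 385
`sum_val` takes the values: 0 → 1 → 5 → 14 → 30 → 55 → 91 → 140 → 204 → 285 → 385

Answer: 385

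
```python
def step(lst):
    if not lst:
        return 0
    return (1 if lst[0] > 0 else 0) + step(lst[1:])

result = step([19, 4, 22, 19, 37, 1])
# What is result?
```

Count of positive elements in [19, 4, 22, 19, 37, 1] = 6

Answer: 6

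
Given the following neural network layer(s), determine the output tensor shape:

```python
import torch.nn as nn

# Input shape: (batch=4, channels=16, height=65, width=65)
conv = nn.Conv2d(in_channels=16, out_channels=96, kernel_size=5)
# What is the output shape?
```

Input: (4, 16, 65, 65) -> Output: (4, 96, 61, 61)

Answer: (4, 96, 61, 61)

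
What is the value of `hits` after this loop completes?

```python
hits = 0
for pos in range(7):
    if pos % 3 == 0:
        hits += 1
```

Count numbers divisible by 3 in range(7)
`hits` takes the values: 0 → 1 → 2 → 3

Answer: 3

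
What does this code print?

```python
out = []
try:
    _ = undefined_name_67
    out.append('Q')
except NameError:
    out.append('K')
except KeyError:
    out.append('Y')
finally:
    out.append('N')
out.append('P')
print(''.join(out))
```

Execution trace: 'K' (except NameError) → 'N' (finally) → 'P' (after the try/except). Output: KNP

Answer: KNP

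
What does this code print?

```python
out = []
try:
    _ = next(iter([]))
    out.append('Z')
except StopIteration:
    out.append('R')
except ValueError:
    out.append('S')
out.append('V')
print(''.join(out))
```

Execution trace: 'R' (except StopIteration) → 'V' (after the try/except). Output: RV

Answer: RV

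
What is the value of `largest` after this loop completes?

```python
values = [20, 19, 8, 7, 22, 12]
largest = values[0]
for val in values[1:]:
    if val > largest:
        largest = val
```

Maximum of [20, 19, 8, 7, 22, 12]
`largest` takes the values: 20 → 22

Answer: 22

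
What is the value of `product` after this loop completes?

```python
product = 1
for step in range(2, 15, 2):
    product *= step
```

Product of even numbers 2 to 14
`product` takes the values: 1 → 2 → 8 → 48 → 384 → 3840 → 46080 → 645120

Answer: 645120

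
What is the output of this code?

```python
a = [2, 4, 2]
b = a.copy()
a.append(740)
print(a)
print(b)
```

Key concept: list.copy() creates independent copy.
Step by step:
`a = [2, 4, 2]` → a = [2, 4, 2]
`b = a.copy()` → b = [2, 4, 2]
`a.append(740)` → a = [2, 4, 2, 740]
`print(a)` → prints [2, 4, 2, 740]
`print(b)` → prints [2, 4, 2]

Answer:
[2, 4, 2, 740]
[2, 4, 2]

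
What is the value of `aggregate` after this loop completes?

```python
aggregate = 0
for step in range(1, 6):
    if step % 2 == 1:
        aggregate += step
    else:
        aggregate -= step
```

Add odd, subtract even
`aggregate` takes the values: 0 → 1 → -1 → 2 → -2 → 3

Answer: 3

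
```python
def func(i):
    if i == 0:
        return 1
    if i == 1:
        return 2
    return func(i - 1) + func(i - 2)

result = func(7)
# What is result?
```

Build up from base cases: func(0)=1, func(1)=2, func(2)=3, func(3)=5, func(4)=8, func(5)=13, func(6)=21, ..., func(7)=34

Answer: 34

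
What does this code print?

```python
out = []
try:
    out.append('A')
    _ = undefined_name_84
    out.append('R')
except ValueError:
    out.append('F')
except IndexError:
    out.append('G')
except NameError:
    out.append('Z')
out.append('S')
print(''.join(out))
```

Execution trace: 'A' (try body) → 'Z' (except NameError) → 'S' (after the try/except). Output: AZS

Answer: AZS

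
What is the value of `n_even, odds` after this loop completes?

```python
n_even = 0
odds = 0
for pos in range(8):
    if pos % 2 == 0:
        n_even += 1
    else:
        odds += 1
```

Count evens and odds in range(8)
`n_even, odds` takes the values: (0, 0) → (1, 0) → (1, 1) → (2, 1) → (2, 2) → (3, 2) → (3, 3) → (4, 3) → (4, 4)

Answer: 4, 4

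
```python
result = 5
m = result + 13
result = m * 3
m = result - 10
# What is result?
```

Trace:
`result = 5` → result = 5
`m = result + 13` → m = 18
`result = m * 3` → result = 54
`m = result - 10` → m = 44
So result = 54

Answer: 54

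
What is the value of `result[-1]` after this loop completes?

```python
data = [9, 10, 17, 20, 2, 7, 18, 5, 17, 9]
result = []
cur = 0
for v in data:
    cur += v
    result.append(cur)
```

Cumulative sum ends at 114
`result` takes the values: [] → [9] → [9, 19] → [9, 19, 36] → [9, 19, 36, 56] → [9, 19, 36, 56, 58] → [9, 19, 36, 56, 58, 65] → [9, 19, 36, 56, 58, 65, 83] → [9, 19, 36, 56, 58, 65, 83, 88] → [9, 19, 36, 56, 58, 65, 83, 88, 105] → [9, 19, 36, 56, 58, 65, 83, 88, 105, 114]
So `result[-1]` = 114

Answer: 114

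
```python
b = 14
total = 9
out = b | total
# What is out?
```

Trace:
`b = 14` → b = 14
`total = 9` → total = 9
`out = b | total` → out = 15
So out = 15

Answer: 15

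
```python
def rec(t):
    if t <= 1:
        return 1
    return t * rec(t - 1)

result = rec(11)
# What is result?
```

rec(11) = 11 * 10 * 9 * 8 * 7 * 6 * 5 * 4 * 3 * 2 * 1 = 39916800

Answer: 39916800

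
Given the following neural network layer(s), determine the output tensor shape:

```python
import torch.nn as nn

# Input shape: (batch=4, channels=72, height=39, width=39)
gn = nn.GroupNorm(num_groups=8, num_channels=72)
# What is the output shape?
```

Input: (4, 72, 39, 39) -> Output: (4, 72, 39, 39)

Answer: (4, 72, 39, 39)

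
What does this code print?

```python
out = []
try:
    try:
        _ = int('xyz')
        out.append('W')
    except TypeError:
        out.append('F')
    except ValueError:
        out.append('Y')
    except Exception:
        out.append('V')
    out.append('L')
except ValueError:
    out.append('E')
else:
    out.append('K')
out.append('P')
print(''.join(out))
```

Execution trace: 'Y' (inner except ValueError) → 'L' (try body, no exception) → 'K' (else) → 'P' (after the try/except). Output: YLKP

Answer: YLKP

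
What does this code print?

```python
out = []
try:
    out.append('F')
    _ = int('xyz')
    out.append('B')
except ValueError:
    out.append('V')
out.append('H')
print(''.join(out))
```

Execution trace: 'F' (try body) → 'V' (except ValueError) → 'H' (after the try/except). Output: FVH

Answer: FVH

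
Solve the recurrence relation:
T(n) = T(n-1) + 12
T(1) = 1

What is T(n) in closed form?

Unrolling: T(n) = T(1) + 12·(n-1) = 1 + 12(n-1) = 12n - 11.

Answer: T(n) = 12n - 11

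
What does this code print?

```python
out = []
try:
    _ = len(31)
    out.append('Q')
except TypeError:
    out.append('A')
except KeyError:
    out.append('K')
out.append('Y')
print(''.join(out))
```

Execution trace: 'A' (except TypeError) → 'Y' (after the try/except). Output: AY

Answer: AY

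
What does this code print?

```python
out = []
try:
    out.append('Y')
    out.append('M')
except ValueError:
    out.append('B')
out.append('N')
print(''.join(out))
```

Execution trace: 'Y' (try body) → 'M' (try body, no exception) → 'N' (after the try/except). Output: YMN

Answer: YMN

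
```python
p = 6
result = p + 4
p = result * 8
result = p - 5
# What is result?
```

Trace:
`p = 6` → p = 6
`result = p + 4` → result = 10
`p = result * 8` → p = 80
`result = p - 5` → result = 75
So result = 75

Answer: 75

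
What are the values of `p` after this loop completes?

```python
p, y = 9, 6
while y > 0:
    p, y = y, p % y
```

GCD of 9 and 6
`p` takes the values: 9 → 6 → 3

Answer: 3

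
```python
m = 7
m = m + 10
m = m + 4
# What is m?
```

Trace:
`m = 7` → m = 7
`m = m + 10` → m = 17
`m = m + 4` → m = 21
So m = 21

Answer: 21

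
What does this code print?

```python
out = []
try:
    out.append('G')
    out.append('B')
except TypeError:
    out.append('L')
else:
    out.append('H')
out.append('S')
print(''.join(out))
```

Execution trace: 'G' (try body) → 'B' (try body, no exception) → 'H' (else) → 'S' (after the try/except). Output: GBHS

Answer: GBHS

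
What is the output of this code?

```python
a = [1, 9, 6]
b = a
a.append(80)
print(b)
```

Key concept: basic list aliasing.
Step by step:
`a = [1, 9, 6]` → a = [1, 9, 6]
`b = a` → b = [1, 9, 6] (same object as a)
`a.append(80)` → a = [1, 9, 6, 80] (same object as b); b = [1, 9, 6, 80] (same object as a)
`print(b)` → prints [1, 9, 6, 80]

Answer: [1, 9, 6, 80]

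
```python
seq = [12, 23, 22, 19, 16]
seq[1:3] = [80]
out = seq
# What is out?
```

Trace:
`seq = [12, 23, 22, 19, 16]` → seq = [12, 23, 22, 19, 16]
`seq[1:3] = [80]` → seq = [12, 80, 19, 16]
`out = seq` → out = [12, 80, 19, 16]
So out = [12, 80, 19, 16]

Answer: [12, 80, 19, 16]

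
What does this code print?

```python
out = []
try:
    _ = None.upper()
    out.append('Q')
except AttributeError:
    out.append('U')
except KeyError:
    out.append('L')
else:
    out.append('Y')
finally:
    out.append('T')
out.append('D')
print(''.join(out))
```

Execution trace: 'U' (except AttributeError) → 'T' (finally) → 'D' (after the try/except). Output: UTD

Answer: UTD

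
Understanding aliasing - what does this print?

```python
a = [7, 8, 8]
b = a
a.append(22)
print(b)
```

Key concept: basic list aliasing.
Step by step:
`a = [7, 8, 8]` → a = [7, 8, 8]
`b = a` → b = [7, 8, 8] (same object as a)
`a.append(22)` → a = [7, 8, 8, 22] (same object as b); b = [7, 8, 8, 22] (same object as a)
`print(b)` → prints [7, 8, 8, 22]

Answer: [7, 8, 8, 22]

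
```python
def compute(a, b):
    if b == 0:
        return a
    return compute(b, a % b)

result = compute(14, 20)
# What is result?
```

compute(14, 20) -> compute(20, 14) -> compute(14, 6) -> compute(6, 2) -> compute(2, 0) -> 2

Answer: 2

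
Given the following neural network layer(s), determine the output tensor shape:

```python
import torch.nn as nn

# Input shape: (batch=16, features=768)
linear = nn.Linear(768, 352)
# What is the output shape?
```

Input: (16, 768) -> Output: (16, 352)

Answer: (16, 352)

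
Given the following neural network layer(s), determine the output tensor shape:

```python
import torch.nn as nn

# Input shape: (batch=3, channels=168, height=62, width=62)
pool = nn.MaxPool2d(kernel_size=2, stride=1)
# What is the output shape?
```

Input: (3, 168, 62, 62) -> Output: (3, 168, 61, 61)

Answer: (3, 168, 61, 61)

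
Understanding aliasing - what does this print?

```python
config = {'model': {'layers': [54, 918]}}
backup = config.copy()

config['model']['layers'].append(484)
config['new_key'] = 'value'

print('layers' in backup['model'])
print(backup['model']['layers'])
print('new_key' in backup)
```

Key concept: shallow copy gotcha with nested dict.
Step by step:
`config = {'model': {'layers': [54, 918]}}` → config = {'model': {'layers': [54, 918]}}
`backup = config.copy()` → backup = {'model': {'layers': [54, 918]}}
`config['model']['layers'].append(484)` → config = {'model': {'layers': [54, 918, 484]}}; backup = {'model': {'layers': [54, 918, 484]}}
`config['new_key'] = 'value'` → config = {'model': {'layers': [54, 918, 484]}, 'new_key': 'value'}
`print('layers' in backup['model'])` → prints True
`print(backup['model']['layers'])` → prints [54, 918, 484]
`print('new_key' in backup)` → prints False

Answer:
True
[54, 918, 484]
False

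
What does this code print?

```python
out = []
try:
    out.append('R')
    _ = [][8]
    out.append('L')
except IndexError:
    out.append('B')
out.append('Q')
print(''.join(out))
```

Execution trace: 'R' (try body) → 'B' (except IndexError) → 'Q' (after the try/except). Output: RBQ

Answer: RBQ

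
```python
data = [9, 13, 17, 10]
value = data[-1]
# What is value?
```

Trace:
`data = [9, 13, 17, 10]` → data = [9, 13, 17, 10]
`value = data[-1]` → value = 10
So value = 10

Answer: 10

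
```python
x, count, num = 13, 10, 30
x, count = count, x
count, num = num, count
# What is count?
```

Trace:
`x, count, num = 13, 10, 30` → x = 13; count = 10; num = 30
`x, count = count, x` → x = 10; count = 13
`count, num = num, count` → count = 30; num = 13
So count = 30

Answer: 30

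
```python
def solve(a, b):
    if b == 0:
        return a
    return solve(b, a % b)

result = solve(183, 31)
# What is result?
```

solve(183, 31) -> solve(31, 28) -> solve(28, 3) -> solve(3, 1) -> solve(1, 0) -> 1

Answer: 1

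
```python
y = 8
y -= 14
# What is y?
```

Trace:
`y = 8` → y = 8
`y -= 14` → y = -6
So y = -6

Answer: -6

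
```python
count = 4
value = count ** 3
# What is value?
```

Trace:
`count = 4` → count = 4
`value = count ** 3` → value = 64
So value = 64

Answer: 64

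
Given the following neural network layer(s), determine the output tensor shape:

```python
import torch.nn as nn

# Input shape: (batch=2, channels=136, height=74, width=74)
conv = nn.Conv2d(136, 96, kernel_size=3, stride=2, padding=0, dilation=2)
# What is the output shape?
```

Input: (2, 136, 74, 74) -> Output: (2, 96, 35, 35)

Answer: (2, 96, 35, 35)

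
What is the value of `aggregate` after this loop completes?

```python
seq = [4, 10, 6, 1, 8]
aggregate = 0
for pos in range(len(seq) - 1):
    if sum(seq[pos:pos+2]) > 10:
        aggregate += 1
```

Count windows with sum > 10
`aggregate` takes the values: 0 → 1 → 2

Answer: 2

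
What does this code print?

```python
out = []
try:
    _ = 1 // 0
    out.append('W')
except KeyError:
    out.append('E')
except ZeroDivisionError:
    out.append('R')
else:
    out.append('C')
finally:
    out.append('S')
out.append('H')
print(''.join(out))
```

Execution trace: 'R' (except ZeroDivisionError) → 'S' (finally) → 'H' (after the try/except). Output: RSH

Answer: RSH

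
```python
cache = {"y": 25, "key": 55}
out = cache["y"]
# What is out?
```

Trace:
`cache = {"y": 25, "key": 55}` → cache = {'y': 25, 'key': 55}
`out = cache["y"]` → out = 25
So out = 25

Answer: 25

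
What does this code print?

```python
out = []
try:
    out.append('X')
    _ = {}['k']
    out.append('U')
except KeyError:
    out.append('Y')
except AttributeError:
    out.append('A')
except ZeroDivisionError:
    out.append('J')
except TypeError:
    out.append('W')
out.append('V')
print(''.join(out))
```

Execution trace: 'X' (try body) → 'Y' (except KeyError) → 'V' (after the try/except). Output: XYV

Answer: XYV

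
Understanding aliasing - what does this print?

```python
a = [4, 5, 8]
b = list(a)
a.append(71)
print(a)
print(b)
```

Key concept: list() constructor creates copy.
Step by step:
`a = [4, 5, 8]` → a = [4, 5, 8]
`b = list(a)` → b = [4, 5, 8]
`a.append(71)` → a = [4, 5, 8, 71]
`print(a)` → prints [4, 5, 8, 71]
`print(b)` → prints [4, 5, 8]

Answer:
[4, 5, 8, 71]
[4, 5, 8]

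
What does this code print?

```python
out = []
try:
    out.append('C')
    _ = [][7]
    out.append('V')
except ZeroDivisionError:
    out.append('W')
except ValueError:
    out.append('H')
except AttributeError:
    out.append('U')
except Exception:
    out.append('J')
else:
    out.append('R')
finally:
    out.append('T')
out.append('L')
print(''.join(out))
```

Execution trace: 'C' (try body) → 'J' (except Exception) → 'T' (finally) → 'L' (after the try/except). Output: CJTL

Answer: CJTL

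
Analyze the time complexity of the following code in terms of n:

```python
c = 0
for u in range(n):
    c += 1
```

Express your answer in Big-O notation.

Each loop level contributes: n. Multiplying the contributions gives O(n).

Answer: O(n)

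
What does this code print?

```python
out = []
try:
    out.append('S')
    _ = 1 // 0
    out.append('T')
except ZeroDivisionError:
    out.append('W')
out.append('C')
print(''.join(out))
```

Execution trace: 'S' (try body) → 'W' (except ZeroDivisionError) → 'C' (after the try/except). Output: SWC

Answer: SWC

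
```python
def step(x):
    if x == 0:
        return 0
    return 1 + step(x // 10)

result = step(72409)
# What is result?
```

Count of digits of 72409: 5

Answer: 5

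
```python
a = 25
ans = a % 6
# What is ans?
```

Trace:
`a = 25` → a = 25
`ans = a % 6` → ans = 1
So ans = 1

Answer: 1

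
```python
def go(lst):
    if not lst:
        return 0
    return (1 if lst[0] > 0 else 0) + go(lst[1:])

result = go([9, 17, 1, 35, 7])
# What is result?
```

Count of positive elements in [9, 17, 1, 35, 7] = 5

Answer: 5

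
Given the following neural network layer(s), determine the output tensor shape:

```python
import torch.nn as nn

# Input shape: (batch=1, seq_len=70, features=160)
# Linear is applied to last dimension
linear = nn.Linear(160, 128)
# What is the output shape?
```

Input: (1, 70, 160) -> Output: (1, 70, 128)

Answer: (1, 70, 128)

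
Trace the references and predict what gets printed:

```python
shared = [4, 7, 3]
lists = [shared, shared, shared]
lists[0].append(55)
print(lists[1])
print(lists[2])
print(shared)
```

Key concept: list of same reference.
Step by step:
`shared = [4, 7, 3]` → shared = [4, 7, 3]
`lists = [shared, shared, shared]` → lists = [[4, 7, 3], [4, 7, 3], [4, 7, 3]]
`lists[0].append(55)` → shared = [4, 7, 3, 55]; lists = [[4, 7, 3, 55], [4, 7, 3, 55], [4, 7, 3, 55]]
`print(lists[1])` → prints [4, 7, 3, 55]
`print(lists[2])` → prints [4, 7, 3, 55]
`print(shared)` → prints [4, 7, 3, 55]

Answer:
[4, 7, 3, 55]
[4, 7, 3, 55]
[4, 7, 3, 55]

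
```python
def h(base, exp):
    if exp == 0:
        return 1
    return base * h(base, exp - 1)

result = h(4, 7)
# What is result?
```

h(4, 7) = 4 * 4 * 4 * 4 * 4 * 4 * 4 = 16384

Answer: 16384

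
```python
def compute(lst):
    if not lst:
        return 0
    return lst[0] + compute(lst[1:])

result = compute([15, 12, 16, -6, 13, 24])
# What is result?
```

15 + 12 + 16 + (-6) + 13 + 24 + 0 = 74

Answer: 74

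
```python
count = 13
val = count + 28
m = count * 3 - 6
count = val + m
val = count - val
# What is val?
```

Trace:
`count = 13` → count = 13
`val = count + 28` → val = 41
`m = count * 3 - 6` → m = 33
`count = val + m` → count = 74
`val = count - val` → val = 33
So val = 33

Answer: 33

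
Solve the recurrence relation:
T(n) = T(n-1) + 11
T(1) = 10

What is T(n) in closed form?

Unrolling: T(n) = T(1) + 11·(n-1) = 10 + 11(n-1) = 11n - 1.

Answer: T(n) = 11n - 1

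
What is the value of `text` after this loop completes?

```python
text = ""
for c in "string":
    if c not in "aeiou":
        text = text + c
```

Remove vowels from 'string'
`text` takes the values: "" → "s" → "st" → "str" → "strn" → "strng"

Answer: "strng"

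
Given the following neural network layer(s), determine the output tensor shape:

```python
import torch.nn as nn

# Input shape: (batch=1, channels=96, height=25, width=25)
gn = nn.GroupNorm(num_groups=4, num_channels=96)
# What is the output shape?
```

Input: (1, 96, 25, 25) -> Output: (1, 96, 25, 25)

Answer: (1, 96, 25, 25)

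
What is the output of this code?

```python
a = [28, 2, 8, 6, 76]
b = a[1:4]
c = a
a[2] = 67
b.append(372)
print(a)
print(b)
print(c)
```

Key concept: slice vs alias.
Step by step:
`a = [28, 2, 8, 6, 76]` → a = [28, 2, 8, 6, 76]
`b = a[1:4]` → b = [2, 8, 6]
`c = a` → c = [28, 2, 8, 6, 76] (same object as a)
`a[2] = 67` → a = [28, 2, 67, 6, 76] (same object as c); c = [28, 2, 67, 6, 76] (same object as a)
`b.append(372)` → b = [2, 8, 6, 372]
`print(a)` → prints [28, 2, 67, 6, 76]
`print(b)` → prints [2, 8, 6, 372]
`print(c)` → prints [28, 2, 67, 6, 76]

Answer:
[28, 2, 67, 6, 76]
[2, 8, 6, 372]
[28, 2, 67, 6, 76]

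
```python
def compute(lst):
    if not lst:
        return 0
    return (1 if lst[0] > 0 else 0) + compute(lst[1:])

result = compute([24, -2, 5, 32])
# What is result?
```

Count of positive elements in [24, -2, 5, 32] = 3

Answer: 3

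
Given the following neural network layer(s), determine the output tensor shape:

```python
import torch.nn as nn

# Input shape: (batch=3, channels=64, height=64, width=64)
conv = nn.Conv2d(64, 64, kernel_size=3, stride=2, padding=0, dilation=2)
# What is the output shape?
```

Input: (3, 64, 64, 64) -> Output: (3, 64, 30, 30)

Answer: (3, 64, 30, 30)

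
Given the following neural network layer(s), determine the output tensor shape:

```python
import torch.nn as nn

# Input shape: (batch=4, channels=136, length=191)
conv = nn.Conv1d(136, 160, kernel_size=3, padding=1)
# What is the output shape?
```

Input: (4, 136, 191) -> Output: (4, 160, 191)

Answer: (4, 160, 191)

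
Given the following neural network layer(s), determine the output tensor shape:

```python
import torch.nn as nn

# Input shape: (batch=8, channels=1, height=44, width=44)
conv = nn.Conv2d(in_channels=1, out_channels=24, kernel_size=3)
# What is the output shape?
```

Input: (8, 1, 44, 44) -> Output: (8, 24, 42, 42)

Answer: (8, 24, 42, 42)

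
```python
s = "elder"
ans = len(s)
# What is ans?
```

Trace:
`s = "elder"` → s = 'elder'
`ans = len(s)` → ans = 5
So ans = 5

Answer: 5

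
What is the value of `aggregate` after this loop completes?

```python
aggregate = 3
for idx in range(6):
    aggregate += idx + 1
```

Start at 3, add 1 to 6 = 24
`aggregate` takes the values: 3 → 4 → 6 → 9 → 13 → 18 → 24

Answer: 24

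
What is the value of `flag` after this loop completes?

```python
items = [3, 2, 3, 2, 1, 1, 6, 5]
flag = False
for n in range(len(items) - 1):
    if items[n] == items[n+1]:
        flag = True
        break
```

Check consecutive duplicates in [3, 2, 3, 2, 1, 1, 6, 5]
`flag` takes the values: False → True

Answer: True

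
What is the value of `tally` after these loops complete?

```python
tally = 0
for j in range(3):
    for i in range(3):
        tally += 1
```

3 * 3 = 9
`tally` takes the values: 0 → 1 → 2 → 3 → 4 → 5 → 6 → 7 → 8 → 9

Answer: 9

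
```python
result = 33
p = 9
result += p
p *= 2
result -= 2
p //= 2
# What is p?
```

Trace:
`result = 33` → result = 33
`p = 9` → p = 9
`result += p` → result = 42
`p *= 2` → p = 18
`result -= 2` → result = 40
`p //= 2` → p = 9
So p = 9

Answer: 9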